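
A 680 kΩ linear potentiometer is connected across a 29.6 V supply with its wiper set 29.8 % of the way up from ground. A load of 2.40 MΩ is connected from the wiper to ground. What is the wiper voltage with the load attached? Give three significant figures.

The wiper splits the pot into (1−α)R = 477.4 kΩ above and αR = 202.6 kΩ below.
Lower section ‖ load = 186.9 kΩ.
V_wiper = 29.6 × 186.9/(477.4 + 186.9) = 8.33 V.

V ≈ 8.33 V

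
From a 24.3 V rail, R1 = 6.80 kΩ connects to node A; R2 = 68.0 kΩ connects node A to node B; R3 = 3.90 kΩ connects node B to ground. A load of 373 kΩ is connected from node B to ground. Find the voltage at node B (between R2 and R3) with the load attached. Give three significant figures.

V ≈ 1.19 V

At node B, R3 is in parallel with the load: R3‖R_L = 3.860 kΩ.
Below node A the resistance is R2 + (R3‖R_L) = 71.86 kΩ, so V_A = 24.3 × 71.86/78.66 = 22.20 V.
Then V_B = V_A × (R3‖R_L)/(R2 + R3‖R_L) = 22.20 × 3.860/71.86 = 1.19 V.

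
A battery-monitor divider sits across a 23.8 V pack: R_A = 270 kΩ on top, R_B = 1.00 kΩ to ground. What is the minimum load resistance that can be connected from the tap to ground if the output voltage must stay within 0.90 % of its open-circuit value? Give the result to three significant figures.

Output resistance R_th = R_A‖R_B = (270000 × 1000)/271000 = 996.3 Ω.
The fractional drop is R_th/(R_th + R_L); requiring this ≤ 0.00900 gives R_L ≥ R_th(1/0.00900 − 1) = 996.3 × 110.1 = 110 kΩ.

R_L(min) ≈ 110 kΩ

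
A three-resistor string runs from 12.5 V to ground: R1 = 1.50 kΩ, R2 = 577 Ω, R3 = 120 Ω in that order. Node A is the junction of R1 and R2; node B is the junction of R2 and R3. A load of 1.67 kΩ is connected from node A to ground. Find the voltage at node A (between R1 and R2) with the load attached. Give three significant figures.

Below node A the series string R2+R3 = 697.0 Ω sits in parallel with the 1670 Ω load: 491.8 Ω.
V_A = 12.5 × 491.8/(1500 + 491.8) = 3.09 V.

V ≈ 3.09 V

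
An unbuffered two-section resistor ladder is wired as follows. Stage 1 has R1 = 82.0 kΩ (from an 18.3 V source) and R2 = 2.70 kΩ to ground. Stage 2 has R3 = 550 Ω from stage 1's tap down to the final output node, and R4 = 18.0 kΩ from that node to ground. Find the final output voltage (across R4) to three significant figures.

V_out ≈ 0.496 V

Stage 2 presents R3+R4 = 18550 Ω as a load on stage 1's tap.
Stage 1's lower leg becomes R2‖(R3+R4) = 2357 Ω, so V_mid = 18.3 × 2357/84360 = 0.5113 V.
Stage 2 is itself unloaded: V_out = V_mid × R4/(R3+R4) = 0.5113 × 18000/18550 = 0.496 V.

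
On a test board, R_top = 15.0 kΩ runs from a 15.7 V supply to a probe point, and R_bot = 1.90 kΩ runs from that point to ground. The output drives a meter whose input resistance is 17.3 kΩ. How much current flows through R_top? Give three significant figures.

I ≈ 0.939 mA

R_bot‖R_L = 1.712 kΩ, so the source sees R_top + R_bot‖R_L = 16.71 kΩ.
I = 15.7 V / 16.71 kΩ = 0.939 mA.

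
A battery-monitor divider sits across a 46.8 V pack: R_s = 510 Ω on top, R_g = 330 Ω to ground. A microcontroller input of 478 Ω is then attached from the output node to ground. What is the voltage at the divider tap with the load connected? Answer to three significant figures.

The load sits in parallel with R_g: R_g‖R_L = (330 × 478) / (330 + 478) = 195.2 Ω.
V_out = 46.8 × 195.2 / (510 + 195.2) = 46.8 × 195.2/705.2 = 13.0 V.
(Unloaded it would have been 18.4 V.)

V_out ≈ 13.0 V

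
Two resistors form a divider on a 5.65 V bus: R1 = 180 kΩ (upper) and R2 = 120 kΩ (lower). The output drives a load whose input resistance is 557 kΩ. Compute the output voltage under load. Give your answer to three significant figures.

The load sits in parallel with R2: R2‖R_L = (120 × 557) / (120 + 557) = 98.73 kΩ.
V_out = 5.65 × 98.73 / (180 + 98.73) = 5.65 × 98.73/278.7 = 2.00 V.
(Unloaded it would have been 2.26 V.)

V_out ≈ 2.00 V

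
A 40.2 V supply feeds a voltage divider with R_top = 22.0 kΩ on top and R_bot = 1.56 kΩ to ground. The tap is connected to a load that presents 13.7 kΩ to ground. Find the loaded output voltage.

V_out ≈ 2.41 V

The load sits in parallel with R_bot: R_bot‖R_L = (1.56 × 13.7) / (1.56 + 13.7) = 1.401 kΩ.
V_out = 40.2 × 1.401 / (22.0 + 1.401) = 40.2 × 1.401/23.40 = 2.41 V.
(Unloaded it would have been 2.66 V.)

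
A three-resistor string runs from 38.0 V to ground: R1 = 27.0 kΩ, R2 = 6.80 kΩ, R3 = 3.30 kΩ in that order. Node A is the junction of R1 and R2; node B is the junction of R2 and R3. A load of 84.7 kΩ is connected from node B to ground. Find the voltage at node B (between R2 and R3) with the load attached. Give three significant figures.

V ≈ 3.26 V

At node B, R3 is in parallel with the load: R3‖R_L = 3.176 kΩ.
Below node A the resistance is R2 + (R3‖R_L) = 9.976 kΩ, so V_A = 38.0 × 9.976/36.98 = 10.25 V.
Then V_B = V_A × (R3‖R_L)/(R2 + R3‖R_L) = 10.25 × 3.176/9.976 = 3.26 V.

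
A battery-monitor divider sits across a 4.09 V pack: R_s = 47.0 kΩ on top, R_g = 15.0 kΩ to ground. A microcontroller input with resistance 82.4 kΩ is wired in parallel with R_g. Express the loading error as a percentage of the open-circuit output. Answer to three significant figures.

12.1 %

The divider's output (Thévenin) resistance is R_s‖R_g = 11.37 kΩ.
Fractional drop under load = R_th/(R_th + R_L) = 11.37 / (11.37 + 82.4) = 0.1213.
So the output falls by 12.1 %.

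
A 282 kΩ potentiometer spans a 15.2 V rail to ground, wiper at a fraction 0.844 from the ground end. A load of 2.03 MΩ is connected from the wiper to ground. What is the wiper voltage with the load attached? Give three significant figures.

V ≈ 12.6 V

The wiper splits the pot into (1−α)R = 43.99 kΩ above and αR = 238.0 kΩ below.
Lower section ‖ load = 213.0 kΩ.
V_wiper = 15.2 × 213.0/(43.99 + 213.0) = 12.6 V.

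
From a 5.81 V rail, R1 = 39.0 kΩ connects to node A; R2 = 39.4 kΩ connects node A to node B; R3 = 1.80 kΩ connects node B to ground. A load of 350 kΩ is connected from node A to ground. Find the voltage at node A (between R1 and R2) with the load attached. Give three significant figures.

V ≈ 2.82 V

Below node A the series string R2+R3 = 41.20 kΩ sits in parallel with the 350 kΩ load: 36.86 kΩ.
V_A = 5.81 × 36.86/(39.0 + 36.86) = 2.82 V.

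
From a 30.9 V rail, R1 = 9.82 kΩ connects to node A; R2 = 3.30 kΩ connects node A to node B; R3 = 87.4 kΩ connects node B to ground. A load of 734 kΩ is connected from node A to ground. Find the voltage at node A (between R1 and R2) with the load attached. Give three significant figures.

V ≈ 27.5 V

Below node A the series string R2+R3 = 90.70 kΩ sits in parallel with the 734 kΩ load: 80.72 kΩ.
V_A = 30.9 × 80.72/(9.82 + 80.72) = 27.5 V.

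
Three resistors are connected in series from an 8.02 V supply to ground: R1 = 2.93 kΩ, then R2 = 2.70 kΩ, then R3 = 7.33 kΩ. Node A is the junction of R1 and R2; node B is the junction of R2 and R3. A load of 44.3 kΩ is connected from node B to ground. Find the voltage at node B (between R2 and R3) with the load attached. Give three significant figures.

V ≈ 4.23 V

At node B, R3 is in parallel with the load: R3‖R_L = 6.289 kΩ.
Below node A the resistance is R2 + (R3‖R_L) = 8.989 kΩ, so V_A = 8.02 × 8.989/11.92 = 6.049 V.
Then V_B = V_A × (R3‖R_L)/(R2 + R3‖R_L) = 6.049 × 6.289/8.989 = 4.23 V.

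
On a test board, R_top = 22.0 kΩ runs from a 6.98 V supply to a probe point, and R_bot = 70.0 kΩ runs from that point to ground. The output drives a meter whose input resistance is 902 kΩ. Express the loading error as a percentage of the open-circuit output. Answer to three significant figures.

1.82 %

The divider's output (Thévenin) resistance is R_top‖R_bot = 16.74 kΩ.
Fractional drop under load = R_th/(R_th + R_L) = 16.74 / (16.74 + 902) = 0.01822.
So the output falls by 1.82 %.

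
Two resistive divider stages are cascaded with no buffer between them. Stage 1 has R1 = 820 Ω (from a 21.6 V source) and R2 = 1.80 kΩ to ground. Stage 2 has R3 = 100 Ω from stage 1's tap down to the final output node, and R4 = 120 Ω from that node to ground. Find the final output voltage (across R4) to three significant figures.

Stage 2 presents R3+R4 = 220.0 Ω as a load on stage 1's tap.
Stage 1's lower leg becomes R2‖(R3+R4) = 196.0 Ω, so V_mid = 21.6 × 196.0/1016 = 4.168 V.
Stage 2 is itself unloaded: V_out = V_mid × R4/(R3+R4) = 4.168 × 120/220.0 = 2.27 V.

V_out ≈ 2.27 V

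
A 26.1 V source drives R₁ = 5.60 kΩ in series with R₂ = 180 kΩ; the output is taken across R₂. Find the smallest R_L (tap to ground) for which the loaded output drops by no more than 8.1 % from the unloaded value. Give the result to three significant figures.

R_L(min) ≈ 61.6 kΩ

Output resistance R_th = R₁‖R₂ = (5.60 × 180)/185.6 = 5.431 kΩ.
The fractional drop is R_th/(R_th + R_L); requiring this ≤ 0.0810 gives R_L ≥ R_th(1/0.0810 − 1) = 5.431 × 11.35 = 61.6 kΩ.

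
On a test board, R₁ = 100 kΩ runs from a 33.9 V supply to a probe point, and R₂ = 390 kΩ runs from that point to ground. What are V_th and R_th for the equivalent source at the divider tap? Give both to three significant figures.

V_th = 27.0 V, R_th = 79.6 kΩ

V_th is the open-circuit tap voltage: 33.9 × 390/(100 + 390) = 27.0 V.
With the supply zeroed, R₁ and R₂ appear in parallel from the tap: R_th = R₁‖R₂ = (100 × 390)/490.0 = 79.6 kΩ.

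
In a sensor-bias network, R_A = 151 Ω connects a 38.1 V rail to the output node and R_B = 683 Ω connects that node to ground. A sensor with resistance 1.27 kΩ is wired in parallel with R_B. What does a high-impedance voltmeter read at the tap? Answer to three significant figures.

The load sits in parallel with R_B: R_B‖R_L = (683 × 1270) / (683 + 1270) = 444.1 Ω.
V_out = 38.1 × 444.1 / (151 + 444.1) = 38.1 × 444.1/595.1 = 28.4 V.

V_out ≈ 28.4 V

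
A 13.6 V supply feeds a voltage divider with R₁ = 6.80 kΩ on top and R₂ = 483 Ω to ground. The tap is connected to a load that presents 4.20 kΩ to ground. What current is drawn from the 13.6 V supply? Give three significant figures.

R₂‖R_L = 433.2 Ω, so the source sees R₁ + R₂‖R_L = 7233 Ω.
I = 13.6 V / 7233 Ω = 1.88 mA.

I ≈ 1.88 mA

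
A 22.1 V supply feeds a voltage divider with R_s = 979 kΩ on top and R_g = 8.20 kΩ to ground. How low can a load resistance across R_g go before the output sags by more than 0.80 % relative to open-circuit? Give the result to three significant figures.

R_L(min) ≈ 1.01 MΩ

Output resistance R_th = R_s‖R_g = (979 × 8.20)/987.2 = 8.132 kΩ.
The fractional drop is R_th/(R_th + R_L); requiring this ≤ 0.00800 gives R_L ≥ R_th(1/0.00800 − 1) = 8.132 × 124.0 = 1.01 MΩ.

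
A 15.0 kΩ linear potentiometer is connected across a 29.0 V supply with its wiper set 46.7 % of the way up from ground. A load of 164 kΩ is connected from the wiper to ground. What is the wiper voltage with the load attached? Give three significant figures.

The wiper splits the pot into (1−α)R = 7.995 kΩ above and αR = 7.005 kΩ below.
Lower section ‖ load = 6.718 kΩ.
V_wiper = 29.0 × 6.718/(7.995 + 6.718) = 13.2 V.

V ≈ 13.2 V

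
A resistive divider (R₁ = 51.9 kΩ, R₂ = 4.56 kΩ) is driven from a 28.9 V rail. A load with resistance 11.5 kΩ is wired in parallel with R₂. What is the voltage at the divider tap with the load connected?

V_out ≈ 1.71 V

The load sits in parallel with R₂: R₂‖R_L = (4.56 × 11.5) / (4.56 + 11.5) = 3.265 kΩ.
V_out = 28.9 × 3.265 / (51.9 + 3.265) = 28.9 × 3.265/55.17 = 1.71 V.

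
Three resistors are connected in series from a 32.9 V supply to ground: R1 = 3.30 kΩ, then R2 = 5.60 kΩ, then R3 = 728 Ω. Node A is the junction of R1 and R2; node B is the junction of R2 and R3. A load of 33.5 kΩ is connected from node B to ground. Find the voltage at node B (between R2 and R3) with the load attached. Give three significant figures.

At node B, R3 is in parallel with the load: R3‖R_L = 712.5 Ω.
Below node A the resistance is R2 + (R3‖R_L) = 6313 Ω, so V_A = 32.9 × 6313/9613 = 21.61 V.
Then V_B = V_A × (R3‖R_L)/(R2 + R3‖R_L) = 21.61 × 712.5/6313 = 2.44 V.

V ≈ 2.44 V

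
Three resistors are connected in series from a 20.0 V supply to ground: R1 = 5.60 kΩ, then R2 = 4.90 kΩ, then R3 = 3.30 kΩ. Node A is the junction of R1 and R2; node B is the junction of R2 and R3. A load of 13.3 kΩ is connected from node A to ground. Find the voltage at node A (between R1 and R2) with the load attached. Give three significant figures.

V ≈ 9.51 V

Below node A the series string R2+R3 = 8.200 kΩ sits in parallel with the 13.3 kΩ load: 5.073 kΩ.
V_A = 20.0 × 5.073/(5.60 + 5.073) = 9.51 V.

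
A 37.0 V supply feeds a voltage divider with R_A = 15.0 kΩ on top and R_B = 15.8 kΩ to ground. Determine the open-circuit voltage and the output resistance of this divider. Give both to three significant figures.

V_th is the open-circuit tap voltage: 37.0 × 15.8/(15.0 + 15.8) = 19.0 V.
With the supply zeroed, R_A and R_B appear in parallel from the tap: R_th = R_A‖R_B = (15.0 × 15.8)/30.80 = 7.69 kΩ.

V_th = 19.0 V, R_th = 7.69 kΩ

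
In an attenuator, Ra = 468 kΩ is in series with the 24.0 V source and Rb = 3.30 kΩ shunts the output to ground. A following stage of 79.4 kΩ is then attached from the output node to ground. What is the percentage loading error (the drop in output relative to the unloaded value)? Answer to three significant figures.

The divider's output (Thévenin) resistance is Ra‖Rb = 3.277 kΩ.
Fractional drop under load = R_th/(R_th + R_L) = 3.277 / (3.277 + 79.4) = 0.03963.
So the output falls by 3.96 %.

3.96 %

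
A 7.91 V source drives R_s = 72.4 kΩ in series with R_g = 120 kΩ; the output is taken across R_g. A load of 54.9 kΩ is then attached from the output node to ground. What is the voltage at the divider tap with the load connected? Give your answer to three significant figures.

V_out ≈ 2.71 V

The load sits in parallel with R_g: R_g‖R_L = (120 × 54.9) / (120 + 54.9) = 37.67 kΩ.
V_out = 7.91 × 37.67 / (72.4 + 37.67) = 7.91 × 37.67/110.1 = 2.71 V.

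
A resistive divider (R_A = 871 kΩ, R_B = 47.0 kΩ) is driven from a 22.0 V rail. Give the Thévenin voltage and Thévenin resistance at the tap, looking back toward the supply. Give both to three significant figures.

V_th is the open-circuit tap voltage: 22.0 × 47.0/(871 + 47.0) = 1.13 V.
With the supply zeroed, R_A and R_B appear in parallel from the tap: R_th = R_A‖R_B = (871 × 47.0)/918.0 = 44.6 kΩ.

V_th = 1.13 V, R_th = 44.6 kΩ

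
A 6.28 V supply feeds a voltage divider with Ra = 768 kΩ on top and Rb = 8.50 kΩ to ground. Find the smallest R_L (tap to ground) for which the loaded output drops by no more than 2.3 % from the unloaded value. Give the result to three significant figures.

Output resistance R_th = Ra‖Rb = (768 × 8.50)/776.5 = 8.407 kΩ.
The fractional drop is R_th/(R_th + R_L); requiring this ≤ 0.0230 gives R_L ≥ R_th(1/0.0230 − 1) = 8.407 × 42.48 = 357 kΩ.

R_L(min) ≈ 357 kΩ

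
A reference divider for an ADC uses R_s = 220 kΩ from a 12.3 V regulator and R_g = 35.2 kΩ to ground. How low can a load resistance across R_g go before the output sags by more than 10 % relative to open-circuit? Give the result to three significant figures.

R_L(min) ≈ 273 kΩ

Output resistance R_th = R_s‖R_g = (220 × 35.2)/255.2 = 30.34 kΩ.
The fractional drop is R_th/(R_th + R_L); requiring this ≤ 0.100 gives R_L ≥ R_th(1/0.100 − 1) = 30.34 × 9.000 = 273 kΩ.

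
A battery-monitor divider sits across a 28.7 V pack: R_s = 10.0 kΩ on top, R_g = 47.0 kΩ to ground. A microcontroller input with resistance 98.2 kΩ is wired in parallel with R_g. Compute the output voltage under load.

V_out ≈ 21.8 V

The load sits in parallel with R_g: R_g‖R_L = (47.0 × 98.2) / (47.0 + 98.2) = 31.79 kΩ.
V_out = 28.7 × 31.79 / (10.0 + 31.79) = 28.7 × 31.79/41.79 = 21.8 V.
(Unloaded it would have been 23.7 V.)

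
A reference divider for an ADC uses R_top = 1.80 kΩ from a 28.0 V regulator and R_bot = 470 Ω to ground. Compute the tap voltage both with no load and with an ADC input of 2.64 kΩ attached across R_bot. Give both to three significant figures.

Unloaded: 5.80 V; loaded: 5.08 V

Open-circuit: V = 28.0 × 470/(1800 + 470) = 5.80 V.
With the load, R_bot becomes R_bot‖R_L = 399.0 Ω, so V = 28.0 × 399.0/2199 = 5.08 V.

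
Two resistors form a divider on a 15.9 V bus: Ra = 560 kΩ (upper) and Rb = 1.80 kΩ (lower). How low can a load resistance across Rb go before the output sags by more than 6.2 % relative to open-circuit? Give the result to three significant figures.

R_L(min) ≈ 27.1 kΩ

Output resistance R_th = Ra‖Rb = (560 × 1.80)/561.8 = 1.794 kΩ.
The fractional drop is R_th/(R_th + R_L); requiring this ≤ 0.0620 gives R_L ≥ R_th(1/0.0620 − 1) = 1.794 × 15.13 = 27.1 kΩ.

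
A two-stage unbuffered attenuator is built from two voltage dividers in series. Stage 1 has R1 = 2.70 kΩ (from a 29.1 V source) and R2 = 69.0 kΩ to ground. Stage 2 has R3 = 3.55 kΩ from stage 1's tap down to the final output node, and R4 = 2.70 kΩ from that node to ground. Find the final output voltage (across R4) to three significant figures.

V_out ≈ 8.55 V

Stage 2 presents R3+R4 = 6.250 kΩ as a load on stage 1's tap.
Stage 1's lower leg becomes R2‖(R3+R4) = 5.731 kΩ, so V_mid = 29.1 × 5.731/8.431 = 19.78 V.
Stage 2 is itself unloaded: V_out = V_mid × R4/(R3+R4) = 19.78 × 2.70/6.250 = 8.55 V.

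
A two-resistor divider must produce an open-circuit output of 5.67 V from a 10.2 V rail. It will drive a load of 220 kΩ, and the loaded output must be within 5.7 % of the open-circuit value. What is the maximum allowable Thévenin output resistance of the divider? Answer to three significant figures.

Loading drop = R_th/(R_th + R_L) ≤ 0.0570, so R_th ≤ R_L · ε/(1−ε) = 220 kΩ × 0.0570/0.9430 = 13.3 kΩ.

R_th ≤ 13.3 kΩ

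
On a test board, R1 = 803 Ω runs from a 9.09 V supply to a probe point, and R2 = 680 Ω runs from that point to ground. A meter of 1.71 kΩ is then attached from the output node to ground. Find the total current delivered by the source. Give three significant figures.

R2‖R_L = 486.5 Ω, so the source sees R1 + R2‖R_L = 1290 Ω.
I = 9.09 V / 1290 Ω = 7.05 mA.

I ≈ 7.05 mA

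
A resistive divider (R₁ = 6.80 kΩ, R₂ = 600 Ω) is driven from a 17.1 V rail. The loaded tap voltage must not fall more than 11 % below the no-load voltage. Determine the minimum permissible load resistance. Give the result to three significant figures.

R_L(min) ≈ 4.46 kΩ

Output resistance R_th = R₁‖R₂ = (6800 × 600)/7400 = 551.4 Ω.
The fractional drop is R_th/(R_th + R_L); requiring this ≤ 0.110 gives R_L ≥ R_th(1/0.110 − 1) = 551.4 × 8.091 = 4.46 kΩ.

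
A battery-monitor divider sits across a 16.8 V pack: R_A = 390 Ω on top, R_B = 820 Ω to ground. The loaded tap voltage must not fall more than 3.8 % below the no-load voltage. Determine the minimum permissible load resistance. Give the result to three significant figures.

Output resistance R_th = R_A‖R_B = (390 × 820)/1210 = 264.3 Ω.
The fractional drop is R_th/(R_th + R_L); requiring this ≤ 0.0380 gives R_L ≥ R_th(1/0.0380 − 1) = 264.3 × 25.32 = 6.69 kΩ.

R_L(min) ≈ 6.69 kΩ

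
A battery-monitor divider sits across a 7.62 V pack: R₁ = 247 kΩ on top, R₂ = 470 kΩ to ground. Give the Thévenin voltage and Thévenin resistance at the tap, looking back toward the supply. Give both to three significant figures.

V_th is the open-circuit tap voltage: 7.62 × 470/(247 + 470) = 4.99 V.
With the supply zeroed, R₁ and R₂ appear in parallel from the tap: R_th = R₁‖R₂ = (247 × 470)/717.0 = 162 kΩ.

V_th = 4.99 V, R_th = 162 kΩ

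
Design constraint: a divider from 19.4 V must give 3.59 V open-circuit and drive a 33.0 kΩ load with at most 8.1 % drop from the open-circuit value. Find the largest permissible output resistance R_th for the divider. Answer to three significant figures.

Loading drop = R_th/(R_th + R_L) ≤ 0.0810, so R_th ≤ R_L · ε/(1−ε) = 33.0 kΩ × 0.0810/0.9190 = 2.91 kΩ.
(Any R1, R2 with R2/(R1+R2) = 0.185 and R1‖R2 ≤ 2.91 kΩ will meet the spec.)

R_th ≤ 2.91 kΩ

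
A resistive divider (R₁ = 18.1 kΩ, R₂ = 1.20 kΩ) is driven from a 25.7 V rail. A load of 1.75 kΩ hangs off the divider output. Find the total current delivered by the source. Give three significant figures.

I ≈ 1.37 mA

R₂‖R_L = 0.7119 kΩ, so the source sees R₁ + R₂‖R_L = 18.81 kΩ.
I = 25.7 V / 18.81 kΩ = 1.37 mA.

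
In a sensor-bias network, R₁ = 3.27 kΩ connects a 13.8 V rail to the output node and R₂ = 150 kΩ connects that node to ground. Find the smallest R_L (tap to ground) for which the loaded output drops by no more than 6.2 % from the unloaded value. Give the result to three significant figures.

Output resistance R_th = R₁‖R₂ = (3.27 × 150)/153.3 = 3.200 kΩ.
The fractional drop is R_th/(R_th + R_L); requiring this ≤ 0.0620 gives R_L ≥ R_th(1/0.0620 − 1) = 3.200 × 15.13 = 48.4 kΩ.

R_L(min) ≈ 48.4 kΩ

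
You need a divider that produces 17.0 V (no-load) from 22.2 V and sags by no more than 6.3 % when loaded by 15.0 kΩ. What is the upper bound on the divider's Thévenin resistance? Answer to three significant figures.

Loading drop = R_th/(R_th + R_L) ≤ 0.0630, so R_th ≤ R_L · ε/(1−ε) = 15.0 kΩ × 0.0630/0.9370 = 1.01 kΩ.
(Any R1, R2 with R2/(R1+R2) = 0.766 and R1‖R2 ≤ 1.01 kΩ will meet the spec.)

R_th ≤ 1.01 kΩ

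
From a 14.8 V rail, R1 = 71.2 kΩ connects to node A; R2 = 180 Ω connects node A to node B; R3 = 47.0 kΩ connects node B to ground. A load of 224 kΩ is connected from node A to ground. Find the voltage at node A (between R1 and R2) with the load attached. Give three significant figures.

V ≈ 5.24 V

Below node A the series string R2+R3 = 47180 Ω sits in parallel with the 224000 Ω load: 38970 Ω.
V_A = 14.8 × 38970/(71200 + 38970) = 5.24 V.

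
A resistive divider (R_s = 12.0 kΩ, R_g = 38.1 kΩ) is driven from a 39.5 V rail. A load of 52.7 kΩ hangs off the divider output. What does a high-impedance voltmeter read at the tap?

V_out ≈ 25.6 V

The load sits in parallel with R_g: R_g‖R_L = (38.1 × 52.7) / (38.1 + 52.7) = 22.11 kΩ.
V_out = 39.5 × 22.11 / (12.0 + 22.11) = 39.5 × 22.11/34.11 = 25.6 V.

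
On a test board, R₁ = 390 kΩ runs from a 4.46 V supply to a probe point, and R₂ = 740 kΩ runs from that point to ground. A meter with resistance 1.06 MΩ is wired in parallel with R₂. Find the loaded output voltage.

The load sits in parallel with R₂: R₂‖R_L = (740 × 1060) / (740 + 1060) = 435.8 kΩ.
V_out = 4.46 × 435.8 / (390 + 435.8) = 4.46 × 435.8/825.8 = 2.35 V.

V_out ≈ 2.35 V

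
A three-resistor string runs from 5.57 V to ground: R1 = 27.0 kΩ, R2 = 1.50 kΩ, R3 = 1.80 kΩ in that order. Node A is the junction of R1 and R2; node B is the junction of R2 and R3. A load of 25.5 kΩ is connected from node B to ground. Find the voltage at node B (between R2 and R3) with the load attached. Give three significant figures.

V ≈ 0.310 V

At node B, R3 is in parallel with the load: R3‖R_L = 1.681 kΩ.
Below node A the resistance is R2 + (R3‖R_L) = 3.181 kΩ, so V_A = 5.57 × 3.181/30.18 = 0.5871 V.
Then V_B = V_A × (R3‖R_L)/(R2 + R3‖R_L) = 0.5871 × 1.681/3.181 = 0.310 V.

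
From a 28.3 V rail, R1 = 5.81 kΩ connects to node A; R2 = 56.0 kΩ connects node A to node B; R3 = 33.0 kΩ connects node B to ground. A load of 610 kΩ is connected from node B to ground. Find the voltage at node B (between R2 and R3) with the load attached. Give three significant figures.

At node B, R3 is in parallel with the load: R3‖R_L = 31.31 kΩ.
Below node A the resistance is R2 + (R3‖R_L) = 87.31 kΩ, so V_A = 28.3 × 87.31/93.12 = 26.53 V.
Then V_B = V_A × (R3‖R_L)/(R2 + R3‖R_L) = 26.53 × 31.31/87.31 = 9.51 V.

V ≈ 9.51 V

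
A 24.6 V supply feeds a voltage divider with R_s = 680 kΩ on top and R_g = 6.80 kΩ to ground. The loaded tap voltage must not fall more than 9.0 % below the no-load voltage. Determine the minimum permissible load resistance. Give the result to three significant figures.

R_L(min) ≈ 68.1 kΩ

Output resistance R_th = R_s‖R_g = (680 × 6.80)/686.8 = 6.733 kΩ.
The fractional drop is R_th/(R_th + R_L); requiring this ≤ 0.0900 gives R_L ≥ R_th(1/0.0900 − 1) = 6.733 × 10.11 = 68.1 kΩ.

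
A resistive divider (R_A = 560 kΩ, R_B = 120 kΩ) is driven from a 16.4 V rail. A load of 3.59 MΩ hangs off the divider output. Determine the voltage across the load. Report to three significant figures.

The load sits in parallel with R_B: R_B‖R_L = (120 × 3590) / (120 + 3590) = 116.1 kΩ.
V_out = 16.4 × 116.1 / (560 + 116.1) = 16.4 × 116.1/676.1 = 2.82 V.

V_out ≈ 2.82 V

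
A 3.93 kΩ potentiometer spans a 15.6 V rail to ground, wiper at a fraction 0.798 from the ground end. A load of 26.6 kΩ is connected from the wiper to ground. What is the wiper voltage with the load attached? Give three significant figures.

The wiper splits the pot into (1−α)R = 793.9 Ω above and αR = 3136 Ω below.
Lower section ‖ load = 2805 Ω.
V_wiper = 15.6 × 2805/(793.9 + 2805) = 12.2 V.

V ≈ 12.2 V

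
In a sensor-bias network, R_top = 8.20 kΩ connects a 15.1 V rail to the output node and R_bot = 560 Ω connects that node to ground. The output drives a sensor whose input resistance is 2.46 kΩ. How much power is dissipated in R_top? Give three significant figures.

P ≈ 25.0 mW

Total resistance from the source is R_top + (R_bot‖R_L) = 8656 Ω, so I = 15.1/8656 Ω = 1.744 mA.
P = I²·R_top = (1.744 mA)² × 8.20 kΩ = 25.0 mW.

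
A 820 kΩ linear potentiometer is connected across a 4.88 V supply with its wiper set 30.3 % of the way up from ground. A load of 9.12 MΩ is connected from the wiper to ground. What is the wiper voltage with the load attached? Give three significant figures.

The wiper splits the pot into (1−α)R = 571.5 kΩ above and αR = 248.5 kΩ below.
Lower section ‖ load = 241.9 kΩ.
V_wiper = 4.88 × 241.9/(571.5 + 241.9) = 1.45 V.

V ≈ 1.45 V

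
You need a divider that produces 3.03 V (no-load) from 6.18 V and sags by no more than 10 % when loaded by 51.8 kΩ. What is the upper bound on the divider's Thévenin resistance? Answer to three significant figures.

Loading drop = R_th/(R_th + R_L) ≤ 0.100, so R_th ≤ R_L · ε/(1−ε) = 51.8 kΩ × 0.100/0.9000 = 5.76 kΩ.

R_th ≤ 5.76 kΩ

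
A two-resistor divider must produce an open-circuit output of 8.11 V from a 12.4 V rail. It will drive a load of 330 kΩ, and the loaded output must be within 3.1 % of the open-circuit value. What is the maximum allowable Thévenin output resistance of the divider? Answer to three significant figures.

R_th ≤ 10.6 kΩ

Loading drop = R_th/(R_th + R_L) ≤ 0.0310, so R_th ≤ R_L · ε/(1−ε) = 330 kΩ × 0.0310/0.9690 = 10.6 kΩ.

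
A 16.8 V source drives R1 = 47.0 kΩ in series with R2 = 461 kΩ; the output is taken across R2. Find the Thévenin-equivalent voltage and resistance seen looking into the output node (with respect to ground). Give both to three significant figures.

V_th is the open-circuit tap voltage: 16.8 × 461/(47.0 + 461) = 15.2 V.
With the supply zeroed, R1 and R2 appear in parallel from the tap: R_th = R1‖R2 = (47.0 × 461)/508.0 = 42.7 kΩ.

V_th = 15.2 V, R_th = 42.7 kΩ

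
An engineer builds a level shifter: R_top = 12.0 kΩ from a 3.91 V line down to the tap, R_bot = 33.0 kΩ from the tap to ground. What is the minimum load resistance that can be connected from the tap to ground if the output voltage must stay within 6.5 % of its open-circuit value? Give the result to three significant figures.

Output resistance R_th = R_top‖R_bot = (12.0 × 33.0)/45.00 = 8.800 kΩ.
The fractional drop is R_th/(R_th + R_L); requiring this ≤ 0.0650 gives R_L ≥ R_th(1/0.0650 − 1) = 8.800 × 14.38 = 127 kΩ.

R_L(min) ≈ 127 kΩ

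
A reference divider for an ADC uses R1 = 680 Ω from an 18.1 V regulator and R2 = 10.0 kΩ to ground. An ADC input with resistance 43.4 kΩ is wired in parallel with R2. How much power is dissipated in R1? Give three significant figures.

P ≈ 2.87 mW

Total resistance from the source is R1 + (R2‖R_L) = 8807 Ω, so I = 18.1/8807 Ω = 2.055 mA.
P = I²·R1 = (2.055 mA)² × 680 Ω = 2.87 mW.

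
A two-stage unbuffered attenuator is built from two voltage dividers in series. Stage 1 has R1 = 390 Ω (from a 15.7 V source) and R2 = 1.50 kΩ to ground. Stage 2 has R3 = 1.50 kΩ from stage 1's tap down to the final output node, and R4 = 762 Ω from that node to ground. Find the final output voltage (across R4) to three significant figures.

V_out ≈ 3.69 V

Stage 2 presents R3+R4 = 2262 Ω as a load on stage 1's tap.
Stage 1's lower leg becomes R2‖(R3+R4) = 901.9 Ω, so V_mid = 15.7 × 901.9/1292 = 10.96 V.
Stage 2 is itself unloaded: V_out = V_mid × R4/(R3+R4) = 10.96 × 762/2262 = 3.69 V.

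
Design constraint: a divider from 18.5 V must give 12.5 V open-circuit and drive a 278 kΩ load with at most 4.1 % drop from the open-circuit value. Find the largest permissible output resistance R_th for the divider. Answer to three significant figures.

Loading drop = R_th/(R_th + R_L) ≤ 0.0410, so R_th ≤ R_L · ε/(1−ε) = 278 kΩ × 0.0410/0.9590 = 11.9 kΩ.
(Any R1, R2 with R2/(R1+R2) = 0.676 and R1‖R2 ≤ 11.9 kΩ will meet the spec.)

R_th ≤ 11.9 kΩ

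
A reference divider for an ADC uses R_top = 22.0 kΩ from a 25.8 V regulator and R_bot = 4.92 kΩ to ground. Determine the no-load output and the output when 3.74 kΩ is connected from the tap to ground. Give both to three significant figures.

Unloaded: 4.72 V; loaded: 2.27 V

Open-circuit: V = 25.8 × 4.92/(22.0 + 4.92) = 4.72 V.
With the load, R_bot becomes R_bot‖R_L = 2.125 kΩ, so V = 25.8 × 2.125/24.12 = 2.27 V.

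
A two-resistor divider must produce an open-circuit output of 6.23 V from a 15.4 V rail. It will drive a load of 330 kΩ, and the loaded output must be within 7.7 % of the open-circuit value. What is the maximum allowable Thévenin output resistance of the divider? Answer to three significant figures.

Loading drop = R_th/(R_th + R_L) ≤ 0.0770, so R_th ≤ R_L · ε/(1−ε) = 330 kΩ × 0.0770/0.9230 = 27.5 kΩ.

R_th ≤ 27.5 kΩ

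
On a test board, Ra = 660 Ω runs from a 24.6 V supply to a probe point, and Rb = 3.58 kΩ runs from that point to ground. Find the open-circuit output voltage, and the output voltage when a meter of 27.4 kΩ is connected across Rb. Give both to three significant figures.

Open-circuit: V = 24.6 × 3580/(660 + 3580) = 20.8 V.
With the load, Rb becomes Rb‖R_L = 3166 Ω, so V = 24.6 × 3166/3826 = 20.4 V.

Unloaded: 20.8 V; loaded: 20.4 V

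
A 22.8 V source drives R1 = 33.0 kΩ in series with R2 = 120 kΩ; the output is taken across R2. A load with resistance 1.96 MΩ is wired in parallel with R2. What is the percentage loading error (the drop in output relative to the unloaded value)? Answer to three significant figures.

The divider's output (Thévenin) resistance is R1‖R2 = 25.88 kΩ.
Fractional drop under load = R_th/(R_th + R_L) = 25.88 / (25.88 + 1960) = 0.01303.
So the output falls by 1.30 %.

1.30 %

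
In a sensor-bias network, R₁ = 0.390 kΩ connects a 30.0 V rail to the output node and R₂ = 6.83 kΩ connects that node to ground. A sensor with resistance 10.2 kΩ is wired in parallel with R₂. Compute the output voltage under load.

V_out ≈ 27.4 V

The load sits in parallel with R₂: R₂‖R_L = (6830 × 10200) / (6830 + 10200) = 4091 Ω.
V_out = 30.0 × 4091 / (390 + 4091) = 30.0 × 4091/4481 = 27.4 V.
(Unloaded it would have been 28.4 V.)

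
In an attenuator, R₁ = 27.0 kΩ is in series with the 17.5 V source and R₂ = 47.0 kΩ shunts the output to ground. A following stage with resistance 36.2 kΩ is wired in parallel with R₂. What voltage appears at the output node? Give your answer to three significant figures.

V_out ≈ 7.54 V

The load sits in parallel with R₂: R₂‖R_L = (47.0 × 36.2) / (47.0 + 36.2) = 20.45 kΩ.
V_out = 17.5 × 20.45 / (27.0 + 20.45) = 17.5 × 20.45/47.45 = 7.54 V.
(Unloaded it would have been 11.1 V.)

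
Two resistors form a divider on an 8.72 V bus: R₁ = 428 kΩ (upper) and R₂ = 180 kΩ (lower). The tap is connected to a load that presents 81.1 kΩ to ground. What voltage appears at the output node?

The load sits in parallel with R₂: R₂‖R_L = (180 × 81.1) / (180 + 81.1) = 55.91 kΩ.
V_out = 8.72 × 55.91 / (428 + 55.91) = 8.72 × 55.91/483.9 = 1.01 V.
(Unloaded it would have been 2.58 V.)

V_out ≈ 1.01 V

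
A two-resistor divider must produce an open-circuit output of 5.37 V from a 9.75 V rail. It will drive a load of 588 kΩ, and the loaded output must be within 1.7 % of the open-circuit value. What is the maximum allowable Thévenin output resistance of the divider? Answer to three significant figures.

Loading drop = R_th/(R_th + R_L) ≤ 0.0170, so R_th ≤ R_L · ε/(1−ε) = 588 kΩ × 0.0170/0.9830 = 10.2 kΩ.
(Any R1, R2 with R2/(R1+R2) = 0.551 and R1‖R2 ≤ 10.2 kΩ will meet the spec.)

R_th ≤ 10.2 kΩ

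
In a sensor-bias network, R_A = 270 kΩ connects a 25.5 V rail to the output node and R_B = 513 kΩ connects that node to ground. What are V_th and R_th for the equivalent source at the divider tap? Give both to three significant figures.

V_th is the open-circuit tap voltage: 25.5 × 513/(270 + 513) = 16.7 V.
With the supply zeroed, R_A and R_B appear in parallel from the tap: R_th = R_A‖R_B = (270 × 513)/783.0 = 177 kΩ.

V_th = 16.7 V, R_th = 177 kΩ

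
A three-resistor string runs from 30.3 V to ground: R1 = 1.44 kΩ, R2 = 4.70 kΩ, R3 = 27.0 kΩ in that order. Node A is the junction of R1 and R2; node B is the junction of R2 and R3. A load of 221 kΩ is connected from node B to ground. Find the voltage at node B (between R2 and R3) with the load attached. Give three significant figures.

At node B, R3 is in parallel with the load: R3‖R_L = 24.06 kΩ.
Below node A the resistance is R2 + (R3‖R_L) = 28.76 kΩ, so V_A = 30.3 × 28.76/30.20 = 28.86 V.
Then V_B = V_A × (R3‖R_L)/(R2 + R3‖R_L) = 28.86 × 24.06/28.76 = 24.1 V.

V ≈ 24.1 V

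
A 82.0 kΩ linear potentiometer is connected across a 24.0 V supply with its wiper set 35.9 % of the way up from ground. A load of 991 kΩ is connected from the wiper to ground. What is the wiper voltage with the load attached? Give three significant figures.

The wiper splits the pot into (1−α)R = 52.56 kΩ above and αR = 29.44 kΩ below.
Lower section ‖ load = 28.59 kΩ.
V_wiper = 24.0 × 28.59/(52.56 + 28.59) = 8.46 V.

V ≈ 8.46 V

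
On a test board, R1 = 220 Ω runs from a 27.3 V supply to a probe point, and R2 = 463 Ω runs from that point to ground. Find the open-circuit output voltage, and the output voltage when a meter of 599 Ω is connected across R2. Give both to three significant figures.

Open-circuit: V = 27.3 × 463/(220 + 463) = 18.5 V.
With the load, R2 becomes R2‖R_L = 261.1 Ω, so V = 27.3 × 261.1/481.1 = 14.8 V.

Unloaded: 18.5 V; loaded: 14.8 V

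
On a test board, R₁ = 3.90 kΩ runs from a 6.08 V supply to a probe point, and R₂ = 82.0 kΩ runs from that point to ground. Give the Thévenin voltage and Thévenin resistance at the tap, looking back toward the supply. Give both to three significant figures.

V_th = 5.80 V, R_th = 3.72 kΩ

V_th is the open-circuit tap voltage: 6.08 × 82.0/(3.90 + 82.0) = 5.80 V.
With the supply zeroed, R₁ and R₂ appear in parallel from the tap: R_th = R₁‖R₂ = (3.90 × 82.0)/85.90 = 3.72 kΩ.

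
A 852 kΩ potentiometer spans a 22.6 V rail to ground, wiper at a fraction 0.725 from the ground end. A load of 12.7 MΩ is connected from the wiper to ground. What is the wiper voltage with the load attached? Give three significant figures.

The wiper splits the pot into (1−α)R = 234.3 kΩ above and αR = 617.7 kΩ below.
Lower section ‖ load = 589.0 kΩ.
V_wiper = 22.6 × 589.0/(234.3 + 589.0) = 16.2 V.

V ≈ 16.2 V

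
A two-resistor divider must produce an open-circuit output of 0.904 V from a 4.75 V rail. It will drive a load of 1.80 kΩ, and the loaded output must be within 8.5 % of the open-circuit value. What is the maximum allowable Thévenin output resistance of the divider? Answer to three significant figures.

Loading drop = R_th/(R_th + R_L) ≤ 0.0850, so R_th ≤ R_L · ε/(1−ε) = 1.80 kΩ × 0.0850/0.9150 = 167 Ω.
(Any R1, R2 with R2/(R1+R2) = 0.190 and R1‖R2 ≤ 167 Ω will meet the spec.)

R_th ≤ 167 Ω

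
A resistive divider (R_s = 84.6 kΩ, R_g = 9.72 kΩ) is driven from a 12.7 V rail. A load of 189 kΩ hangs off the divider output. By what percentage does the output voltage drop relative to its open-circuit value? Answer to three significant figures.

4.41 %

The divider's output (Thévenin) resistance is R_s‖R_g = 8.718 kΩ.
Fractional drop under load = R_th/(R_th + R_L) = 8.718 / (8.718 + 189) = 0.04409.
So the output falls by 4.41 %.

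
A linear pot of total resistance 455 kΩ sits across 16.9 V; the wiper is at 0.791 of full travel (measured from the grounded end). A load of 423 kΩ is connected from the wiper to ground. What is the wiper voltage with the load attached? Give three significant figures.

The wiper splits the pot into (1−α)R = 95.09 kΩ above and αR = 359.9 kΩ below.
Lower section ‖ load = 194.5 kΩ.
V_wiper = 16.9 × 194.5/(95.09 + 194.5) = 11.3 V.

V ≈ 11.3 V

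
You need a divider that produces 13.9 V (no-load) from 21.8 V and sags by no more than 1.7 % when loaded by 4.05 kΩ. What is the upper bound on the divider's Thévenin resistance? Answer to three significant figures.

Loading drop = R_th/(R_th + R_L) ≤ 0.0170, so R_th ≤ R_L · ε/(1−ε) = 4.05 kΩ × 0.0170/0.9830 = 70.0 Ω.

R_th ≤ 70.0 Ω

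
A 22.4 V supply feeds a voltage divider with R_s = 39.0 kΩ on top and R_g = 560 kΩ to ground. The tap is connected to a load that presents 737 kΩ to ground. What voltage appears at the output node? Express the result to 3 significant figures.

The load sits in parallel with R_g: R_g‖R_L = (560 × 737) / (560 + 737) = 318.2 kΩ.
V_out = 22.4 × 318.2 / (39.0 + 318.2) = 22.4 × 318.2/357.2 = 20.0 V.

V_out ≈ 20.0 V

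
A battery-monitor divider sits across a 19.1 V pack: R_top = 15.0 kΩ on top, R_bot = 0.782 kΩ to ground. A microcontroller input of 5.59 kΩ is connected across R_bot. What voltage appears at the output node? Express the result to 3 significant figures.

V_out ≈ 0.835 V

The load sits in parallel with R_bot: R_bot‖R_L = (782 × 5590) / (782 + 5590) = 686.0 Ω.
V_out = 19.1 × 686.0 / (15000 + 686.0) = 19.1 × 686.0/15690 = 0.835 V.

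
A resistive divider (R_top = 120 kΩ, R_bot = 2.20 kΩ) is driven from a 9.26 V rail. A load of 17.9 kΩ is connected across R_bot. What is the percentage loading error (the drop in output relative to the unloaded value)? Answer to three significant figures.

The divider's output (Thévenin) resistance is R_top‖R_bot = 2.160 kΩ.
Fractional drop under load = R_th/(R_th + R_L) = 2.160 / (2.160 + 17.9) = 0.1077.
So the output falls by 10.8 %.

10.8 %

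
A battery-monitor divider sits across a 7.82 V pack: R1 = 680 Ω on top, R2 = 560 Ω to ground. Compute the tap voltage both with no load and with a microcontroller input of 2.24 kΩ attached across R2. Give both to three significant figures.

Unloaded: 3.53 V; loaded: 3.11 V

Open-circuit: V = 7.82 × 560/(680 + 560) = 3.53 V.
With the load, R2 becomes R2‖R_L = 448.0 Ω, so V = 7.82 × 448.0/1128 = 3.11 V.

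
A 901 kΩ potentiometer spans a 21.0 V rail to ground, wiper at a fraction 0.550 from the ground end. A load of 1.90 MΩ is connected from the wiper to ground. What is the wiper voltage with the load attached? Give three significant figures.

The wiper splits the pot into (1−α)R = 405.4 kΩ above and αR = 495.6 kΩ below.
Lower section ‖ load = 393.0 kΩ.
V_wiper = 21.0 × 393.0/(405.4 + 393.0) = 10.3 V.

V ≈ 10.3 V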